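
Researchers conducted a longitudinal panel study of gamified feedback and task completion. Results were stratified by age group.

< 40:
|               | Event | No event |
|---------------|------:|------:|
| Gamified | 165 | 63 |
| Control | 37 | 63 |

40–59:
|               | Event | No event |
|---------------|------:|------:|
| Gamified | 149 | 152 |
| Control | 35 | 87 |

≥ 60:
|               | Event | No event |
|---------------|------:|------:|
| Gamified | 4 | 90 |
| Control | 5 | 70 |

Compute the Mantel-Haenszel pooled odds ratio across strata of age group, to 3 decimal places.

OR_MH = Σ(aᵢdᵢ/nᵢ) / Σ(bᵢcᵢ/nᵢ), where nᵢ is the stratum total.
Stratum 1 (< 40): n = 328; a·d/n = 165·63/328 = 31.6921; b·c/n = 63·37/328 = 7.1067
Stratum 2 (40–59): n = 423; a·d/n = 149·87/423 = 30.6454; b·c/n = 152·35/423 = 12.5768
Stratum 3 (≥ 60): n = 169; a·d/n = 4·70/169 = 1.6568; b·c/n = 90·5/169 = 2.6627
OR_MH = (31.6921 + 30.6454 + 1.6568) / (7.1067 + 12.5768 + 2.6627) = 63.9943 / 22.3463 = 2.86376

2.864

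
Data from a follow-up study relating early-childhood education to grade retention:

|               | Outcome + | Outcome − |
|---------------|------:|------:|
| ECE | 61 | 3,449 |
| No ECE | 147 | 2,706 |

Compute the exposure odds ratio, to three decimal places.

0.326

Cells: a = 61, b = 3449, c = 147, d = 2706.
OR = (a·d)/(b·c) = (61 × 2706) / (3449 × 147) = 165066 / 507003 = 0.32557
Exposure is associated with lower odds of grade retention (OR = 0.33 < 1).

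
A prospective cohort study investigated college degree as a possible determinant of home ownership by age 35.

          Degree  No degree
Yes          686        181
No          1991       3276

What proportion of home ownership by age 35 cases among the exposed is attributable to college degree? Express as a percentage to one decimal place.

79.6

Reading the table with exposure as columns: a = 686 (Degree, case), b = 1991 (Degree, non-case), c = 181 (No degree, case), d = 3276.
Risk in exposed = 686/2677 = 0.25626; risk in unexposed = 181/3457 = 0.05236.
RR = 0.25626/0.05236 = 4.89437
AR% = (RR − 1)/RR × 100 = (4.89437 − 1)/4.89437 × 100 = 79.5683%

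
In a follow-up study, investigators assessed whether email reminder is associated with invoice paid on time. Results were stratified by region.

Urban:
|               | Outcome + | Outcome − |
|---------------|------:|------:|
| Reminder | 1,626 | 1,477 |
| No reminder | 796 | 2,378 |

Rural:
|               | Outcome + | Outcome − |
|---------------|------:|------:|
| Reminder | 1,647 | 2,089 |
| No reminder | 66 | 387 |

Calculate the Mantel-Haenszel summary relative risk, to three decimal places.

RR_MH = Σ(aᵢ·n₀ᵢ/nᵢ) / Σ(cᵢ·n₁ᵢ/nᵢ), with n₁ᵢ = aᵢ+bᵢ (exposed), n₀ᵢ = cᵢ+dᵢ (unexposed), nᵢ = n₁ᵢ+n₀ᵢ.
Stratum 1 (Urban): n₁ = 3103, n₀ = 3174, n = 6277; a·n₀/n = 1626·3174/6277 = 822.1960; c·n₁/n = 796·3103/6277 = 393.4982
Stratum 2 (Rural): n₁ = 3736, n₀ = 453, n = 4189; a·n₀/n = 1647·453/4189 = 178.1072; c·n₁/n = 66·3736/4189 = 58.8627
RR_MH = (822.1960 + 178.1072) / (393.4982 + 58.8627) = 1000.3031 / 452.3609 = 2.21129

2.211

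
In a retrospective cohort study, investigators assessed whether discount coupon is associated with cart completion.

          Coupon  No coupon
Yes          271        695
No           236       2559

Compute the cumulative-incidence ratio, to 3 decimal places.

2.503

Reading the table with exposure as columns: a = 271 (Coupon, case), b = 236 (Coupon, non-case), c = 695 (No coupon, case), d = 2559.
Risk in exposed = 271/507 = 0.53452; risk in unexposed = 695/3254 = 0.21358.
RR = 0.53452 / 0.21358 = 2.50262
The risk among the exposed is 2.50 times that among the unexposed.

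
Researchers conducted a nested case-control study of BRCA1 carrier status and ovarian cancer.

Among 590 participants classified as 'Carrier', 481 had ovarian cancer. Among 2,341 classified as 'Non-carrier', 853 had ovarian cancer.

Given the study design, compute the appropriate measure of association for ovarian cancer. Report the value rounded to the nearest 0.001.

From the description: a = 481, b = 109, c = 853, d = 1488.
This is a nested case-control study: participants were sampled on outcome status, so risks in the source population cannot be estimated directly — relative risk is not valid here. The odds ratio is the appropriate measure.
OR = (a·d)/(b·c) = (481 × 1488) / (109 × 853) = 715728 / 92977 = 7.69790

7.698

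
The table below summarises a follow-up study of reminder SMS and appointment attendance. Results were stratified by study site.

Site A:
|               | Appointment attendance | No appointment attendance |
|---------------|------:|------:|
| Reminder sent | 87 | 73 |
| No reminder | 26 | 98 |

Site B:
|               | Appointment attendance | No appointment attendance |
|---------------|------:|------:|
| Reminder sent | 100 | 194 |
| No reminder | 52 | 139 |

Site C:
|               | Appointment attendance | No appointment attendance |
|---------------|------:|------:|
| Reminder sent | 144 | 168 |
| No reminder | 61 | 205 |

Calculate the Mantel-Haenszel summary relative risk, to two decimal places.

RR_MH = Σ(aᵢ·n₀ᵢ/nᵢ) / Σ(cᵢ·n₁ᵢ/nᵢ), with n₁ᵢ = aᵢ+bᵢ (exposed), n₀ᵢ = cᵢ+dᵢ (unexposed), nᵢ = n₁ᵢ+n₀ᵢ.
Stratum 1 (Site A): n₁ = 160, n₀ = 124, n = 284; a·n₀/n = 87·124/284 = 37.9859; c·n₁/n = 26·160/284 = 14.6479
Stratum 2 (Site B): n₁ = 294, n₀ = 191, n = 485; a·n₀/n = 100·191/485 = 39.3814; c·n₁/n = 52·294/485 = 31.5216
Stratum 3 (Site C): n₁ = 312, n₀ = 266, n = 578; a·n₀/n = 144·266/578 = 66.2699; c·n₁/n = 61·312/578 = 32.9273
RR_MH = (37.9859 + 39.3814 + 66.2699) / (14.6479 + 31.5216 + 32.9273) = 143.6373 / 79.0969 = 1.81597

1.82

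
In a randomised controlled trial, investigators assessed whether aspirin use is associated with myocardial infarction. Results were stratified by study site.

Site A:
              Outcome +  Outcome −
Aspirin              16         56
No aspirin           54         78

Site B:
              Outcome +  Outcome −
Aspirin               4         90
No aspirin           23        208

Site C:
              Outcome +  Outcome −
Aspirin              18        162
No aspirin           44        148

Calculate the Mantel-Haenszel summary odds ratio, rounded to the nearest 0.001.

OR_MH = Σ(aᵢdᵢ/nᵢ) / Σ(bᵢcᵢ/nᵢ), where nᵢ is the stratum total.
Stratum 1 (Site A): n = 204; a·d/n = 16·78/204 = 6.1176; b·c/n = 56·54/204 = 14.8235
Stratum 2 (Site B): n = 325; a·d/n = 4·208/325 = 2.5600; b·c/n = 90·23/325 = 6.3692
Stratum 3 (Site C): n = 372; a·d/n = 18·148/372 = 7.1613; b·c/n = 162·44/372 = 19.1613
OR_MH = (6.1176 + 2.5600 + 7.1613) / (14.8235 + 6.3692 + 19.1613) = 15.8389 / 40.3541 = 0.39250

0.392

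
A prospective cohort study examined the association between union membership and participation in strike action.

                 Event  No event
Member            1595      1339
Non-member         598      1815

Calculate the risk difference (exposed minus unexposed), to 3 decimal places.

0.296

Cells: a = 1595, b = 1339, c = 598, d = 1815.
Risk in exposed = 1595/2934 = 0.543626; risk in unexposed = 598/2413 = 0.247824.
Risk difference = 0.543626 − 0.247824 = 0.295802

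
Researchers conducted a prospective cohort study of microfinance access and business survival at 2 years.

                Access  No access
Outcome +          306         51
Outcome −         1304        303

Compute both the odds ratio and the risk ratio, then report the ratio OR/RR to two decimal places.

1.06

Reading the table with exposure as columns: a = 306 (Access, case), b = 1304 (Access, non-case), c = 51 (No access, case), d = 303.
OR = (306·303)/(1304·51) = 92718/66504 = 1.39417
Risk in exposed = 306/1610 = 0.19006; risk in unexposed = 51/354 = 0.14407; RR = 1.31925
OR/RR = 1.39417 / 1.31925 = 1.05679
The outcome is not rare, so the OR lies further from 1 than the RR.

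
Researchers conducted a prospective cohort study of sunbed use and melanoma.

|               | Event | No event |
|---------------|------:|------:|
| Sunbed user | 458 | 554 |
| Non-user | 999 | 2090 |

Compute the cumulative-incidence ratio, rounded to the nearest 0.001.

1.399

Cells: a = 458, b = 554, c = 999, d = 2090.
Risk in exposed = 458/1012 = 0.45257; risk in unexposed = 999/3089 = 0.32341.
RR = 0.45257 / 0.32341 = 1.39939
The risk among the exposed is 1.40 times that among the unexposed.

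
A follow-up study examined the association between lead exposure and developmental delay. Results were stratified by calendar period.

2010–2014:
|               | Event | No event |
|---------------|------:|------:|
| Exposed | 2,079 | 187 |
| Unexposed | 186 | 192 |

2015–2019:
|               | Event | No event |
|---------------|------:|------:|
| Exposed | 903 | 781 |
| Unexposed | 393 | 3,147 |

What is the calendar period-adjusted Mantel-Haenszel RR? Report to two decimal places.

RR_MH = Σ(aᵢ·n₀ᵢ/nᵢ) / Σ(cᵢ·n₁ᵢ/nᵢ), with n₁ᵢ = aᵢ+bᵢ (exposed), n₀ᵢ = cᵢ+dᵢ (unexposed), nᵢ = n₁ᵢ+n₀ᵢ.
Stratum 1 (2010–2014): n₁ = 2266, n₀ = 378, n = 2644; a·n₀/n = 2079·378/2644 = 297.2247; c·n₁/n = 186·2266/2644 = 159.4085
Stratum 2 (2015–2019): n₁ = 1684, n₀ = 3540, n = 5224; a·n₀/n = 903·3540/5224 = 611.9104; c·n₁/n = 393·1684/5224 = 126.6868
RR_MH = (297.2247 + 611.9104) / (159.4085 + 126.6868) = 909.1351 / 286.0953 = 3.17774

3.18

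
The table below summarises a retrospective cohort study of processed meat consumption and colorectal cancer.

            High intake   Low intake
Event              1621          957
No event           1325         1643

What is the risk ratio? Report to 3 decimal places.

Reading the table with exposure as columns: a = 1621 (High intake, case), b = 1325 (High intake, non-case), c = 957 (Low intake, case), d = 1643.
Risk in exposed = 1621/2946 = 0.55024; risk in unexposed = 957/2600 = 0.36808.
RR = 0.55024 / 0.36808 = 1.49490
The risk among the exposed is 1.49 times that among the unexposed.

1.495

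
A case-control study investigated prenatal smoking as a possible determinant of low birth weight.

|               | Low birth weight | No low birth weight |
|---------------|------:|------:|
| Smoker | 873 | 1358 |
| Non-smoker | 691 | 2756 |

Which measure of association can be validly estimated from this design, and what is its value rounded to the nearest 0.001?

2.564

Cells: a = 873, b = 1358, c = 691, d = 2756.
This is a case-control study: participants were sampled on outcome status, so risks in the source population cannot be estimated directly — relative risk is not valid here. The odds ratio is the appropriate measure.
OR = (a·d)/(b·c) = (873 × 2756) / (1358 × 691) = 2405988 / 938378 = 2.56399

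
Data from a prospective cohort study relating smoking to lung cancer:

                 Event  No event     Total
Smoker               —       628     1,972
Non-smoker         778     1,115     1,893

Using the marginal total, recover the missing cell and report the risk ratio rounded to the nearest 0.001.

1.658

The missing cell is in the exposed row: 1972 − 628 = 1344.
So a = 1344, b = 628, c = 778, d = 1115.
RR = [a/(a+b)] / [c/(c+d)] = (1344/1972) / (778/1893) = 0.68154/0.41099 = 1.65830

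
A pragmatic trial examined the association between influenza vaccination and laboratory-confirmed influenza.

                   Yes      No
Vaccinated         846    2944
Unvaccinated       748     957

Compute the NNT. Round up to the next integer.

Risk in treated group = 846/3790 = 0.22322; risk in control = 748/1705 = 0.43871.
Absolute risk reduction = 0.43871 − 0.22322 = 0.21549
NNT = 1 / ARR = 1 / 0.21549 = 4.641 → round up → 5

5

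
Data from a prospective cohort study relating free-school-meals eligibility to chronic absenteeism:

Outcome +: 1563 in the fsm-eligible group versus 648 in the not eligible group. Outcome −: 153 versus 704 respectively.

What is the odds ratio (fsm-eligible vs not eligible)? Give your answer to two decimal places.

From the description: a = 1563, b = 153, c = 648, d = 704.
OR = (a·d)/(b·c) = (1563 × 704) / (153 × 648) = 1100352 / 99144 = 11.09852
The odds of chronic absenteeism are about 11.10 times as high in the fsm-eligible group.

11.10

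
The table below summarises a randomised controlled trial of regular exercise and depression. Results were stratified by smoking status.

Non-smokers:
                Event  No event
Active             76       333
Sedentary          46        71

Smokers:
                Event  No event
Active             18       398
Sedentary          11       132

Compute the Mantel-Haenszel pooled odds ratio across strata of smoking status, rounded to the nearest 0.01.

OR_MH = Σ(aᵢdᵢ/nᵢ) / Σ(bᵢcᵢ/nᵢ), where nᵢ is the stratum total.
Stratum 1 (Non-smokers): n = 526; a·d/n = 76·71/526 = 10.2586; b·c/n = 333·46/526 = 29.1217
Stratum 2 (Smokers): n = 559; a·d/n = 18·132/559 = 4.2504; b·c/n = 398·11/559 = 7.8318
OR_MH = (10.2586 + 4.2504) / (29.1217 + 7.8318) = 14.5090 / 36.9535 = 0.39263

0.39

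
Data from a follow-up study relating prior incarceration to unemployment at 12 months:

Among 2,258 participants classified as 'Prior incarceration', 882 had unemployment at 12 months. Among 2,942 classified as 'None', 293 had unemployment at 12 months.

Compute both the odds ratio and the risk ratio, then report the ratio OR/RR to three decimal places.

From the description: a = 882, b = 1376, c = 293, d = 2649.
OR = (882·2649)/(1376·293) = 2336418/403168 = 5.79515
Risk in exposed = 882/2258 = 0.39061; risk in unexposed = 293/2942 = 0.09959; RR = 3.92211
OR/RR = 5.79515 / 3.92211 = 1.47756
The outcome is not rare, so the OR lies further from 1 than the RR.

1.478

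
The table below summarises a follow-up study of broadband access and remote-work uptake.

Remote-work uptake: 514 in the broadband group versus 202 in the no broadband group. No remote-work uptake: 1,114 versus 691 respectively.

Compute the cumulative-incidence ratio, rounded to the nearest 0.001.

From the description: a = 514, b = 1114, c = 202, d = 691.
Risk in exposed = 514/1628 = 0.31572; risk in unexposed = 202/893 = 0.22620.
RR = 0.31572 / 0.22620 = 1.39575
The risk among the exposed is 1.40 times that among the unexposed.

1.396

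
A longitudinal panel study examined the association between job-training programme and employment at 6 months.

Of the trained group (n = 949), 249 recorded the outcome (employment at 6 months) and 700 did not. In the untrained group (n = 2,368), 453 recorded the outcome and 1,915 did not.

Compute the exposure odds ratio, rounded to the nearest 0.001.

1.504

From the description: a = 249, b = 700, c = 453, d = 1915.
OR = (a·d)/(b·c) = (249 × 1915) / (700 × 453) = 476835 / 317100 = 1.50374
The odds of employment at 6 months are about 1.50 times as high in the trained group.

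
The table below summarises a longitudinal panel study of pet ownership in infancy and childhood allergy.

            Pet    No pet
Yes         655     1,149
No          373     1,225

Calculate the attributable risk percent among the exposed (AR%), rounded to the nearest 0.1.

Reading the table with exposure as columns: a = 655 (Pet, case), b = 373 (Pet, non-case), c = 1149 (No pet, case), d = 1225.
Risk in exposed = 655/1028 = 0.63716; risk in unexposed = 1149/2374 = 0.48399.
RR = 0.63716/0.48399 = 1.31646
AR% = (RR − 1)/RR × 100 = (1.31646 − 1)/1.31646 × 100 = 24.0389%

24.0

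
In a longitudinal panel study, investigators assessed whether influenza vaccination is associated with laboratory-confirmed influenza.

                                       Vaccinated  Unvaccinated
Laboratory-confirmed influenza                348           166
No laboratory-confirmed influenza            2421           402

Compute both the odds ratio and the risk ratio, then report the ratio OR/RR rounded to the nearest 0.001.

Reading the table with exposure as columns: a = 348 (Vaccinated, case), b = 2421 (Vaccinated, non-case), c = 166 (Unvaccinated, case), d = 402.
OR = (348·402)/(2421·166) = 139896/401886 = 0.34810
Risk in exposed = 348/2769 = 0.12568; risk in unexposed = 166/568 = 0.29225; RR = 0.43003
OR/RR = 0.34810 / 0.43003 = 0.80948
The outcome is not rare, so the OR lies further from 1 than the RR.

0.809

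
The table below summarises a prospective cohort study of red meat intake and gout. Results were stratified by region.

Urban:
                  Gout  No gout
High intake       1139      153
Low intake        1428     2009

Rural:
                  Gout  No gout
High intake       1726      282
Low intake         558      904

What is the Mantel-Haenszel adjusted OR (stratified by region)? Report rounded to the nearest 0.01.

10.20

OR_MH = Σ(aᵢdᵢ/nᵢ) / Σ(bᵢcᵢ/nᵢ), where nᵢ is the stratum total.
Stratum 1 (Urban): n = 4729; a·d/n = 1139·2009/4729 = 483.8763; b·c/n = 153·1428/4729 = 46.2009
Stratum 2 (Rural): n = 3470; a·d/n = 1726·904/3470 = 449.6553; b·c/n = 282·558/3470 = 45.3476
OR_MH = (483.8763 + 449.6553) / (46.2009 + 45.3476) = 933.5316 / 91.5484 = 10.19713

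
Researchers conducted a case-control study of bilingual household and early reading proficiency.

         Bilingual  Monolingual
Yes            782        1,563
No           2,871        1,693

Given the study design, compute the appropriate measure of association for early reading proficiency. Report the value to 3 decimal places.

Reading the table with exposure as columns: a = 782 (Bilingual, case), b = 2871 (Bilingual, non-case), c = 1563 (Monolingual, case), d = 1693.
This is a case-control study: participants were sampled on outcome status, so risks in the source population cannot be estimated directly — relative risk is not valid here. The odds ratio is the appropriate measure.
OR = (a·d)/(b·c) = (782 × 1693) / (2871 × 1563) = 1323926 / 4487373 = 0.29503

0.295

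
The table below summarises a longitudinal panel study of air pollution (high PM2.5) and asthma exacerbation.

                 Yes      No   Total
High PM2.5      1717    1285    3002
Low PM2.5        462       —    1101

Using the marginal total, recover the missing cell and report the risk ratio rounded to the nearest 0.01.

1.36

The missing cell is in the unexposed row: 1101 − 462 = 639.
So a = 1717, b = 1285, c = 462, d = 639.
RR = [a/(a+b)] / [c/(c+d)] = (1717/3002) / (462/1101) = 0.57195/0.41962 = 1.36303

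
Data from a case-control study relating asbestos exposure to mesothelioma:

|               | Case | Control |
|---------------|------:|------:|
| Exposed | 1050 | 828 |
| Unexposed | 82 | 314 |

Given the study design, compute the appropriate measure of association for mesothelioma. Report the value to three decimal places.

4.856

Cells: a = 1050, b = 828, c = 82, d = 314.
This is a case-control study: participants were sampled on outcome status, so risks in the source population cannot be estimated directly — relative risk is not valid here. The odds ratio is the appropriate measure.
OR = (a·d)/(b·c) = (1050 × 314) / (828 × 82) = 329700 / 67896 = 4.85596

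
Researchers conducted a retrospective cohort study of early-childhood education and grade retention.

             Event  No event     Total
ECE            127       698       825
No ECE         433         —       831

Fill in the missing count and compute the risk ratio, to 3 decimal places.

0.295

The missing cell is in the unexposed row: 831 − 433 = 398.
So a = 127, b = 698, c = 433, d = 398.
RR = [a/(a+b)] / [c/(c+d)] = (127/825) / (433/831) = 0.15394/0.52106 = 0.29544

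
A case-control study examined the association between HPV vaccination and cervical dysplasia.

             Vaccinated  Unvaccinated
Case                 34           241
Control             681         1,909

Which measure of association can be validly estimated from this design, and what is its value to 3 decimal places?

0.395

Reading the table with exposure as columns: a = 34 (Vaccinated, case), b = 681 (Vaccinated, non-case), c = 241 (Unvaccinated, case), d = 1909.
This is a case-control study: participants were sampled on outcome status, so risks in the source population cannot be estimated directly — relative risk is not valid here. The odds ratio is the appropriate measure.
OR = (a·d)/(b·c) = (34 × 1909) / (681 × 241) = 64906 / 164121 = 0.39548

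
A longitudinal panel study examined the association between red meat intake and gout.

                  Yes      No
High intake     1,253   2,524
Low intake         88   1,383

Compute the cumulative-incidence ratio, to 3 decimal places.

Cells: a = 1253, b = 2524, c = 88, d = 1383.
Risk in exposed = 1253/3777 = 0.33174; risk in unexposed = 88/1471 = 0.05982.
RR = 0.33174 / 0.05982 = 5.54542
The risk among the exposed is 5.55 times that among the unexposed.

5.545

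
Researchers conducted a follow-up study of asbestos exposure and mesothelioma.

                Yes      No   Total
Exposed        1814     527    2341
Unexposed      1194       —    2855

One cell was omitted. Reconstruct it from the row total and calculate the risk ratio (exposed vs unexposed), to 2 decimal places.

1.85

The missing cell is in the unexposed row: 2855 − 1194 = 1661.
So a = 1814, b = 527, c = 1194, d = 1661.
RR = [a/(a+b)] / [c/(c+d)] = (1814/2341) / (1194/2855) = 0.77488/0.41821 = 1.85284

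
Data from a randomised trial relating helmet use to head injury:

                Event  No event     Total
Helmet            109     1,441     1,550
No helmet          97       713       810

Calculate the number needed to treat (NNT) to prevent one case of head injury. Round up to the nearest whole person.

21

Risk in treated group = 109/1550 = 0.07032; risk in control = 97/810 = 0.11975.
Absolute risk reduction = 0.11975 − 0.07032 = 0.04943
NNT = 1 / ARR = 1 / 0.04943 = 20.230 → round up → 21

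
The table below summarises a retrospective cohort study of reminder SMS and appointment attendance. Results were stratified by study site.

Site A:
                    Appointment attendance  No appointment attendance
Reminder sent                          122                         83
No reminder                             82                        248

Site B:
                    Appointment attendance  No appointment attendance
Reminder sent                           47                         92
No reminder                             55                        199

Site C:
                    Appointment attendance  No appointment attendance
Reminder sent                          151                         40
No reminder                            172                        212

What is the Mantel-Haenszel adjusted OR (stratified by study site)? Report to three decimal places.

OR_MH = Σ(aᵢdᵢ/nᵢ) / Σ(bᵢcᵢ/nᵢ), where nᵢ is the stratum total.
Stratum 1 (Site A): n = 535; a·d/n = 122·248/535 = 56.5533; b·c/n = 83·82/535 = 12.7215
Stratum 2 (Site B): n = 393; a·d/n = 47·199/393 = 23.7990; b·c/n = 92·55/393 = 12.8753
Stratum 3 (Site C): n = 575; a·d/n = 151·212/575 = 55.6730; b·c/n = 40·172/575 = 11.9652
OR_MH = (56.5533 + 23.7990 + 55.6730) / (12.7215 + 12.8753 + 11.9652) = 136.0253 / 37.5620 = 3.62135

3.621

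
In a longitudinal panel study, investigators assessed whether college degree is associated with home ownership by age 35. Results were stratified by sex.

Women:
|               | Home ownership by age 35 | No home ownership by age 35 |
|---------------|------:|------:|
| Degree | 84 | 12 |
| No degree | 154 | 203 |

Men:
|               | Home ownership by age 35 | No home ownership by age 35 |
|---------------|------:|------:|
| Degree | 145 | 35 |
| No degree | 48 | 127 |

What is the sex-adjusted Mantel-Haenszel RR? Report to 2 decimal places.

2.42

RR_MH = Σ(aᵢ·n₀ᵢ/nᵢ) / Σ(cᵢ·n₁ᵢ/nᵢ), with n₁ᵢ = aᵢ+bᵢ (exposed), n₀ᵢ = cᵢ+dᵢ (unexposed), nᵢ = n₁ᵢ+n₀ᵢ.
Stratum 1 (Women): n₁ = 96, n₀ = 357, n = 453; a·n₀/n = 84·357/453 = 66.1987; c·n₁/n = 154·96/453 = 32.6358
Stratum 2 (Men): n₁ = 180, n₀ = 175, n = 355; a·n₀/n = 145·175/355 = 71.4789; c·n₁/n = 48·180/355 = 24.3380
RR_MH = (66.1987 + 71.4789) / (32.6358 + 24.3380) = 137.6775 / 56.9738 = 2.41651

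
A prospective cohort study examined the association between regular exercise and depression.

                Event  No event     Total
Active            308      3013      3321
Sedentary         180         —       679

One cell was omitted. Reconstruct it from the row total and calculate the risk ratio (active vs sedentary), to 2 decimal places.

The missing cell is in the unexposed row: 679 − 180 = 499.
So a = 308, b = 3013, c = 180, d = 499.
RR = [a/(a+b)] / [c/(c+d)] = (308/3321) / (180/679) = 0.09274/0.26510 = 0.34985

0.35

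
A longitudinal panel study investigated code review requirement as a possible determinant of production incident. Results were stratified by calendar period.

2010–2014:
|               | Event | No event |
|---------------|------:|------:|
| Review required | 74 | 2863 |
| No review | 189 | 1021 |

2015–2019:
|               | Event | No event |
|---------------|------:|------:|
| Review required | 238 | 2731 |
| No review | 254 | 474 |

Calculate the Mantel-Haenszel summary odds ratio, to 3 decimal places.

0.153

OR_MH = Σ(aᵢdᵢ/nᵢ) / Σ(bᵢcᵢ/nᵢ), where nᵢ is the stratum total.
Stratum 1 (2010–2014): n = 4147; a·d/n = 74·1021/4147 = 18.2190; b·c/n = 2863·189/4147 = 130.4816
Stratum 2 (2015–2019): n = 3697; a·d/n = 238·474/3697 = 30.5145; b·c/n = 2731·254/3697 = 187.6316
OR_MH = (18.2190 + 30.5145) / (130.4816 + 187.6316) = 48.7334 / 318.1131 = 0.15320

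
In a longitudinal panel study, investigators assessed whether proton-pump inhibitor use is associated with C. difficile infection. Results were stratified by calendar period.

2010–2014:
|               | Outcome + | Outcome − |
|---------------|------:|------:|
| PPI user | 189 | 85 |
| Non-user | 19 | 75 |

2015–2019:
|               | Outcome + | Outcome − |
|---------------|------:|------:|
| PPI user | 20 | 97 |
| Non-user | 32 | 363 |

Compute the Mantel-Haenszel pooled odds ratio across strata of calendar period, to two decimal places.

5.04

OR_MH = Σ(aᵢdᵢ/nᵢ) / Σ(bᵢcᵢ/nᵢ), where nᵢ is the stratum total.
Stratum 1 (2010–2014): n = 368; a·d/n = 189·75/368 = 38.5190; b·c/n = 85·19/368 = 4.3886
Stratum 2 (2015–2019): n = 512; a·d/n = 20·363/512 = 14.1797; b·c/n = 97·32/512 = 6.0625
OR_MH = (38.5190 + 14.1797) / (4.3886 + 6.0625) = 52.6987 / 10.4511 = 5.04241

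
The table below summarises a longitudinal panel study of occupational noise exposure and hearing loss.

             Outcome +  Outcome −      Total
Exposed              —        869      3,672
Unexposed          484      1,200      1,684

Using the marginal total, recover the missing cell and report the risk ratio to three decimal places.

The missing cell is in the exposed row: 3672 − 869 = 2803.
So a = 2803, b = 869, c = 484, d = 1200.
RR = [a/(a+b)] / [c/(c+d)] = (2803/3672) / (484/1684) = 0.76334/0.28741 = 2.65593

2.656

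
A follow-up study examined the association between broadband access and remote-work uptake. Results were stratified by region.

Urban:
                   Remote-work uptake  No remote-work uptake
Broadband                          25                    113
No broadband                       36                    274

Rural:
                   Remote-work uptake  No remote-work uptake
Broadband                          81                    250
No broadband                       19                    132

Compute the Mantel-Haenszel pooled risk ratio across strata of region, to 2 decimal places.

1.77

RR_MH = Σ(aᵢ·n₀ᵢ/nᵢ) / Σ(cᵢ·n₁ᵢ/nᵢ), with n₁ᵢ = aᵢ+bᵢ (exposed), n₀ᵢ = cᵢ+dᵢ (unexposed), nᵢ = n₁ᵢ+n₀ᵢ.
Stratum 1 (Urban): n₁ = 138, n₀ = 310, n = 448; a·n₀/n = 25·310/448 = 17.2991; c·n₁/n = 36·138/448 = 11.0893
Stratum 2 (Rural): n₁ = 331, n₀ = 151, n = 482; a·n₀/n = 81·151/482 = 25.3755; c·n₁/n = 19·331/482 = 13.0477
RR_MH = (17.2991 + 25.3755) / (11.0893 + 13.0477) = 42.6746 / 24.1370 = 1.76802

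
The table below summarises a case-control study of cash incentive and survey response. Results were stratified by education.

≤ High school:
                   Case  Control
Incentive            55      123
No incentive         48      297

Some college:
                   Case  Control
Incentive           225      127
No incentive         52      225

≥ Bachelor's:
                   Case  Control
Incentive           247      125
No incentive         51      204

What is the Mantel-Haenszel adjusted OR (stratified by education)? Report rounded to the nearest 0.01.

6.01

OR_MH = Σ(aᵢdᵢ/nᵢ) / Σ(bᵢcᵢ/nᵢ), where nᵢ is the stratum total.
Stratum 1 (≤ High school): n = 523; a·d/n = 55·297/523 = 31.2333; b·c/n = 123·48/523 = 11.2887
Stratum 2 (Some college): n = 629; a·d/n = 225·225/629 = 80.4849; b·c/n = 127·52/629 = 10.4992
Stratum 3 (≥ Bachelor's): n = 627; a·d/n = 247·204/627 = 80.3636; b·c/n = 125·51/627 = 10.1675
OR_MH = (31.2333 + 80.4849 + 80.3636) / (11.2887 + 10.4992 + 10.1675) = 192.0818 / 31.9554 = 6.01094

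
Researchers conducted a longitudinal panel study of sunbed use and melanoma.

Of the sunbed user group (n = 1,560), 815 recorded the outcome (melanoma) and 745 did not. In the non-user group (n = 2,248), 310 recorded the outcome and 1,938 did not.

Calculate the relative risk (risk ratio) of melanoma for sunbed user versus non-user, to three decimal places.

3.789

From the description: a = 815, b = 745, c = 310, d = 1938.
Risk in exposed = 815/1560 = 0.52244; risk in unexposed = 310/2248 = 0.13790.
RR = 0.52244 / 0.13790 = 3.78850
The risk among the exposed is 3.79 times that among the unexposed.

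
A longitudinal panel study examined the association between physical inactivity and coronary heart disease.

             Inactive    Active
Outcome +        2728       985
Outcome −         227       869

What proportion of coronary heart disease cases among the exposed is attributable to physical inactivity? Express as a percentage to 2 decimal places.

Reading the table with exposure as columns: a = 2728 (Inactive, case), b = 227 (Inactive, non-case), c = 985 (Active, case), d = 869.
Risk in exposed = 2728/2955 = 0.92318; risk in unexposed = 985/1854 = 0.53128.
RR = 0.92318/0.53128 = 1.73764
AR% = (RR − 1)/RR × 100 = (1.73764 − 1)/1.73764 × 100 = 42.4508%

42.45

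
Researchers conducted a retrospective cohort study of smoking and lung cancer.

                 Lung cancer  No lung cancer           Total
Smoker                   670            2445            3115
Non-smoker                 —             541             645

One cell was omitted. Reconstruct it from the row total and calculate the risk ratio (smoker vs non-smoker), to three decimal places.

1.334

The missing cell is in the unexposed row: 645 − 541 = 104.
So a = 670, b = 2445, c = 104, d = 541.
RR = [a/(a+b)] / [c/(c+d)] = (670/3115) / (104/645) = 0.21509/0.16124 = 1.33396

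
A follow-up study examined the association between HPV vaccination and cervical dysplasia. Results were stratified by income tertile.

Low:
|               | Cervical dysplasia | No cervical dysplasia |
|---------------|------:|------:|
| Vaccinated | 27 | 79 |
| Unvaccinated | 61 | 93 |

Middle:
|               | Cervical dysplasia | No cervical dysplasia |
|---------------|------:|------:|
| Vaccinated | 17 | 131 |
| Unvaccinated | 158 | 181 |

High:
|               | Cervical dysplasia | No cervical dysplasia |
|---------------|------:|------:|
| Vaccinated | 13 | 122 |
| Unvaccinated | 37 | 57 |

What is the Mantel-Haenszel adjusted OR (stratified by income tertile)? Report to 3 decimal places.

OR_MH = Σ(aᵢdᵢ/nᵢ) / Σ(bᵢcᵢ/nᵢ), where nᵢ is the stratum total.
Stratum 1 (Low): n = 260; a·d/n = 27·93/260 = 9.6577; b·c/n = 79·61/260 = 18.5346
Stratum 2 (Middle): n = 487; a·d/n = 17·181/487 = 6.3183; b·c/n = 131·158/487 = 42.5010
Stratum 3 (High): n = 229; a·d/n = 13·57/229 = 3.2358; b·c/n = 122·37/229 = 19.7118
OR_MH = (9.6577 + 6.3183 + 3.2358) / (18.5346 + 42.5010 + 19.7118) = 19.2118 / 80.7474 = 0.23792

0.238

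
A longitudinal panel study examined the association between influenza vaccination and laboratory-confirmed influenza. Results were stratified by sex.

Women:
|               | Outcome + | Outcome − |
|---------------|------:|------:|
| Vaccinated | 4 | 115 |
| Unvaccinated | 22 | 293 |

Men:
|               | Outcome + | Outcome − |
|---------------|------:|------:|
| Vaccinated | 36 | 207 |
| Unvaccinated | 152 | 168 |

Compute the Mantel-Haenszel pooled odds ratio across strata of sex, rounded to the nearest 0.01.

OR_MH = Σ(aᵢdᵢ/nᵢ) / Σ(bᵢcᵢ/nᵢ), where nᵢ is the stratum total.
Stratum 1 (Women): n = 434; a·d/n = 4·293/434 = 2.7005; b·c/n = 115·22/434 = 5.8295
Stratum 2 (Men): n = 563; a·d/n = 36·168/563 = 10.7425; b·c/n = 207·152/563 = 55.8863
OR_MH = (2.7005 + 10.7425) / (5.8295 + 55.8863) = 13.4429 / 61.7158 = 0.21782

0.22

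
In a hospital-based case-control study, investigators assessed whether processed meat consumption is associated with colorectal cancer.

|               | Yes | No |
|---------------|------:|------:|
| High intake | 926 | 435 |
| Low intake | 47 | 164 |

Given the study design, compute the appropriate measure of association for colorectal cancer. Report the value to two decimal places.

7.43

Cells: a = 926, b = 435, c = 47, d = 164.
This is a hospital-based case-control study: participants were sampled on outcome status, so risks in the source population cannot be estimated directly — relative risk is not valid here. The odds ratio is the appropriate measure.
OR = (a·d)/(b·c) = (926 × 164) / (435 × 47) = 151864 / 20445 = 7.42793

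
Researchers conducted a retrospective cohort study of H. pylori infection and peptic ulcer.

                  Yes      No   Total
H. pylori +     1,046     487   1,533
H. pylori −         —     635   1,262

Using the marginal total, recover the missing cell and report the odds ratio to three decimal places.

The missing cell is in the unexposed row: 1262 − 635 = 627.
So a = 1046, b = 487, c = 627, d = 635.
OR = (a·d)/(b·c) = (1046 × 635) / (487 × 627) = 664210 / 305349 = 2.17525

2.175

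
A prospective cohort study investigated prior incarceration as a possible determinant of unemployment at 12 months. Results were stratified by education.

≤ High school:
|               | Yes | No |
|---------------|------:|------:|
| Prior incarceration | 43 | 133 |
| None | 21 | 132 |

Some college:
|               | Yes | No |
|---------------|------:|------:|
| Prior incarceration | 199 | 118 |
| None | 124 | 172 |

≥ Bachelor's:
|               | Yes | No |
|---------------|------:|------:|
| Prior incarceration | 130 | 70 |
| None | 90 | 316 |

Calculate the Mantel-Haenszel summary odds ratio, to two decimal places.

3.30

OR_MH = Σ(aᵢdᵢ/nᵢ) / Σ(bᵢcᵢ/nᵢ), where nᵢ is the stratum total.
Stratum 1 (≤ High school): n = 329; a·d/n = 43·132/329 = 17.2523; b·c/n = 133·21/329 = 8.4894
Stratum 2 (Some college): n = 613; a·d/n = 199·172/613 = 55.8369; b·c/n = 118·124/613 = 23.8695
Stratum 3 (≥ Bachelor's): n = 606; a·d/n = 130·316/606 = 67.7888; b·c/n = 70·90/606 = 10.3960
OR_MH = (17.2523 + 55.8369 + 67.7888) / (8.4894 + 23.8695 + 10.3960) = 140.8779 / 42.7549 = 3.29501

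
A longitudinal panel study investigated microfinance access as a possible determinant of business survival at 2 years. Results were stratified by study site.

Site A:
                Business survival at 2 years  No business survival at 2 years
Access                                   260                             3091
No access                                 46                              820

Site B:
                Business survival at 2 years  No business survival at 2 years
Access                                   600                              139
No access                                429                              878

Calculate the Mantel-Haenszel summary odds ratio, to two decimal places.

4.90

OR_MH = Σ(aᵢdᵢ/nᵢ) / Σ(bᵢcᵢ/nᵢ), where nᵢ is the stratum total.
Stratum 1 (Site A): n = 4217; a·d/n = 260·820/4217 = 50.5573; b·c/n = 3091·46/4217 = 33.7173
Stratum 2 (Site B): n = 2046; a·d/n = 600·878/2046 = 257.4780; b·c/n = 139·429/2046 = 29.1452
OR_MH = (50.5573 + 257.4780) / (33.7173 + 29.1452) = 308.0353 / 62.8625 = 4.90014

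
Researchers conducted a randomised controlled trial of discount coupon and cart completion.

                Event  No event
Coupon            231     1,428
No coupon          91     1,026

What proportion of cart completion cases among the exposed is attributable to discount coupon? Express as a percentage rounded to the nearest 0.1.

Cells: a = 231, b = 1428, c = 91, d = 1026.
Risk in exposed = 231/1659 = 0.13924; risk in unexposed = 91/1117 = 0.08147.
RR = 0.13924/0.08147 = 1.70914
AR% = (RR − 1)/RR × 100 = (1.70914 − 1)/1.70914 × 100 = 41.4910%

41.5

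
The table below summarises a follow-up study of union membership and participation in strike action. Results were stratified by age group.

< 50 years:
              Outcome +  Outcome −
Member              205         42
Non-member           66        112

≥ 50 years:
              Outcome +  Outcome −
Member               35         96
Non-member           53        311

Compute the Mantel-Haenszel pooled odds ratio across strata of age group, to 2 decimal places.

4.52

OR_MH = Σ(aᵢdᵢ/nᵢ) / Σ(bᵢcᵢ/nᵢ), where nᵢ is the stratum total.
Stratum 1 (< 50 years): n = 425; a·d/n = 205·112/425 = 54.0235; b·c/n = 42·66/425 = 6.5224
Stratum 2 (≥ 50 years): n = 495; a·d/n = 35·311/495 = 21.9899; b·c/n = 96·53/495 = 10.2788
OR_MH = (54.0235 + 21.9899) / (6.5224 + 10.2788) = 76.0134 / 16.8011 = 4.52430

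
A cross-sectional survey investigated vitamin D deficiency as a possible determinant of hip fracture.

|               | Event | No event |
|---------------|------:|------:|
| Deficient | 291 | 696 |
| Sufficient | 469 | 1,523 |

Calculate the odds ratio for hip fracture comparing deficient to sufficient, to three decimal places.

Cells: a = 291, b = 696, c = 469, d = 1523.
OR = (a·d)/(b·c) = (291 × 1523) / (696 × 469) = 443193 / 326424 = 1.35772
The odds of hip fracture are about 1.36 times as high in the deficient group.

1.358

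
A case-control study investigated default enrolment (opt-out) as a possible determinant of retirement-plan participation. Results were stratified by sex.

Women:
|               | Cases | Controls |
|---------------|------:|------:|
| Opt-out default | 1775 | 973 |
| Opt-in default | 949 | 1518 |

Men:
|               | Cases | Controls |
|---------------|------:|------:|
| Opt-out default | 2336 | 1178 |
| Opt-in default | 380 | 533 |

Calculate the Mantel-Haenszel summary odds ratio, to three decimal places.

2.868

OR_MH = Σ(aᵢdᵢ/nᵢ) / Σ(bᵢcᵢ/nᵢ), where nᵢ is the stratum total.
Stratum 1 (Women): n = 5215; a·d/n = 1775·1518/5215 = 516.6731; b·c/n = 973·949/5215 = 177.0617
Stratum 2 (Men): n = 4427; a·d/n = 2336·533/4427 = 281.2487; b·c/n = 1178·380/4427 = 101.1159
OR_MH = (516.6731 + 281.2487) / (177.0617 + 101.1159) = 797.9218 / 278.1776 = 2.86839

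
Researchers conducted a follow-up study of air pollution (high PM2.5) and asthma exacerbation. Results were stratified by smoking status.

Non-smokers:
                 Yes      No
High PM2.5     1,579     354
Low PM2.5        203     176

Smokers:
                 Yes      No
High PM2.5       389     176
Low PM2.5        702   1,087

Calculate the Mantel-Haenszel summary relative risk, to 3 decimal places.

RR_MH = Σ(aᵢ·n₀ᵢ/nᵢ) / Σ(cᵢ·n₁ᵢ/nᵢ), with n₁ᵢ = aᵢ+bᵢ (exposed), n₀ᵢ = cᵢ+dᵢ (unexposed), nᵢ = n₁ᵢ+n₀ᵢ.
Stratum 1 (Non-smokers): n₁ = 1933, n₀ = 379, n = 2312; a·n₀/n = 1579·379/2312 = 258.8413; c·n₁/n = 203·1933/2312 = 169.7228
Stratum 2 (Smokers): n₁ = 565, n₀ = 1789, n = 2354; a·n₀/n = 389·1789/2354 = 295.6334; c·n₁/n = 702·565/2354 = 168.4919
RR_MH = (258.8413 + 295.6334) / (169.7228 + 168.4919) = 554.4747 / 338.2147 = 1.63942

1.639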